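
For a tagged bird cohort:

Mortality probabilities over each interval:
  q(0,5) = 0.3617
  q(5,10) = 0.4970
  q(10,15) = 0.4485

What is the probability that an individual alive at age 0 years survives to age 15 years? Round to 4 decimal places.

0.1771

Survival from 0 to 15 is the product of surviving each interval: (1 − 0.3617) × (1 − 0.4970) × (1 − 0.4485).
= 0.6383 × 0.5030 × 0.5515 = 0.177067.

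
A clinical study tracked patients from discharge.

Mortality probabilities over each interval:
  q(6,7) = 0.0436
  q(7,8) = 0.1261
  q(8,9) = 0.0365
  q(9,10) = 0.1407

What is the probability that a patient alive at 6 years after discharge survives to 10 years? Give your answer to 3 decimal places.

Survival from 6 to 10 is the product of surviving each interval: (1 − 0.0436) × (1 − 0.1261) × (1 − 0.0365) × (1 − 0.1407).
= 0.9564 × 0.8739 × 0.9635 × 0.8593 = 0.691987.

0.692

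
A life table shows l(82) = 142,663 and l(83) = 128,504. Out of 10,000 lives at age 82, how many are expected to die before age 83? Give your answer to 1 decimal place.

992.5

The relevant probability is 1 − 128,504/142,663 = 0.099248.
Expected number = 10,000 × 0.099248 = 992.5.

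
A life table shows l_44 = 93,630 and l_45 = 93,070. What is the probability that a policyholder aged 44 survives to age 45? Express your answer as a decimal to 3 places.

0.994

We want 1p44 = l_45/l_44.
The conditional survival probability is l_45/l_44 = 93,070/93,630 = 0.994019.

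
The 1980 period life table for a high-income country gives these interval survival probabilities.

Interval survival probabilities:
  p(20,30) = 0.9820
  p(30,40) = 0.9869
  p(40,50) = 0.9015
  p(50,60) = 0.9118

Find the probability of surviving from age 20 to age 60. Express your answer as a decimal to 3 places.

0.797

P(survive 20→60) = 0.9820 × 0.9869 × 0.9015 × 0.9118.
= 0.796618.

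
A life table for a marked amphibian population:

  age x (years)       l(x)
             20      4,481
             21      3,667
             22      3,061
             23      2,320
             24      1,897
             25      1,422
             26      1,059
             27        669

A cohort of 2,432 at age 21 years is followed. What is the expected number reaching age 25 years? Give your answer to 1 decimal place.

The relevant probability is 1,422/3,667 = 0.387783.
Expected number = 2,432 × 0.387783 = 943.1.

943.1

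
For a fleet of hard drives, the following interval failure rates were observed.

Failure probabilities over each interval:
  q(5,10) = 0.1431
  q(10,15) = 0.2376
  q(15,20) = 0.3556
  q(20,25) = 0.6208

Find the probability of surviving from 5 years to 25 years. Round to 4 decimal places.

0.1596

Chaining the interval survival probabilities: (1 − 0.1431) × (1 − 0.2376) × (1 − 0.3556) × (1 − 0.6208).
= 0.8569 × 0.7624 × 0.6444 × 0.3792 = 0.159638.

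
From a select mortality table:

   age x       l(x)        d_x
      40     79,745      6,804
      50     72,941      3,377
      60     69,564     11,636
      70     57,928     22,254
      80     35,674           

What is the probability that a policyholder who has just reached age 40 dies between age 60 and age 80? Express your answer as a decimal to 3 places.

0.425

This is the probability of reaching 60 but not 80, conditional on being alive at 40: (l(60) − l(80)) / l(40).
= (69,564 − 35,674) / 79,745 = 33,890 / 79,745 = 0.424980.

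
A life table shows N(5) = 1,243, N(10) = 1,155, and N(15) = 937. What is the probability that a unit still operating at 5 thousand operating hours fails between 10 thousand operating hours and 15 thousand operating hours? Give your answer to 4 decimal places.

0.1754

This is the probability of reaching 10 but not 15, conditional on being operational at 5: (N(10) − N(15)) / N(5).
= (1,155 − 937) / 1,243 = 218 / 1,243 = 0.175382.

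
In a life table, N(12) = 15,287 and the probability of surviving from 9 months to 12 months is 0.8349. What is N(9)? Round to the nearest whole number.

18310

N(9) = N(12) / p = 15,287 / 0.8349 = 18310.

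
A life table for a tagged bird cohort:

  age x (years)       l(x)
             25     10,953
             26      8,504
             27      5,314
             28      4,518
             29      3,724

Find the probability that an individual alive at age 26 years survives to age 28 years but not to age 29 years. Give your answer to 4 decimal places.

This is the probability of reaching 28 but not 29, conditional on being alive at 26: (l(28) − l(29)) / l(26).
= (4,518 − 3,724) / 8,504 = 794 / 8,504 = 0.093368.

0.0934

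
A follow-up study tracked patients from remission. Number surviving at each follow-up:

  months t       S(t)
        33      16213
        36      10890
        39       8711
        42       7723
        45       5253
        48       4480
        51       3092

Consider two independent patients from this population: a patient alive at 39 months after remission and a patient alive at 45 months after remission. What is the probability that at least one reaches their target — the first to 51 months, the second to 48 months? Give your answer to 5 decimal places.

p₁ = S(51)/S(39) = 3092/8711 = 0.354954; p₂ = S(48)/S(45) = 4480/5253 = 0.852846.
P(at least one) = 1 − (1−p₁)(1−p₂) = 1 − 0.645046 × 0.147154 = 0.905079.

0.90508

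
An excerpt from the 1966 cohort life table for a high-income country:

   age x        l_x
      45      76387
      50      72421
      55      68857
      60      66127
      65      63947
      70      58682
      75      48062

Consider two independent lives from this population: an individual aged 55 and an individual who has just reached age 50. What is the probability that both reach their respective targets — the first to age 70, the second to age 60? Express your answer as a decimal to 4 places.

0.7782

p₁ = l_70/l_55 = 58682/68857 = 0.852230; p₂ = l_60/l_50 = 66127/72421 = 0.913092.
P(both) = p₁ × p₂ = 0.852230 × 0.913092 = 0.778164.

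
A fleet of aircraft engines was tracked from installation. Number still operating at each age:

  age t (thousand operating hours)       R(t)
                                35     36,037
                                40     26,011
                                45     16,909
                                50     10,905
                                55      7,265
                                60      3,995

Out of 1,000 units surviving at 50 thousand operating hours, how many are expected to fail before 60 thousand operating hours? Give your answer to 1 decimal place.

The relevant probability is 1 − 3,995/10,905 = 0.633654.
Expected number = 1,000 × 0.633654 = 633.7.

633.7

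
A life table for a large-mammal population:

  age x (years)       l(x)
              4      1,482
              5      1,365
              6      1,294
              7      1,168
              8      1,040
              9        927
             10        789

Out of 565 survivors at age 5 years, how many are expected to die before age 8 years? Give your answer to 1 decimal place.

134.5

The relevant probability is 1 − 1,040/1,365 = 0.238095.
Expected number = 565 × 0.238095 = 134.5.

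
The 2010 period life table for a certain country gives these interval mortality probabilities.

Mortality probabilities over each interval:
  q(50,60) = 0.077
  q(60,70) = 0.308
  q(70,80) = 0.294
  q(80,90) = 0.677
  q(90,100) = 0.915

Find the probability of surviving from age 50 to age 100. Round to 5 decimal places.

The overall survival probability is (1 − 0.077) × (1 − 0.308) × (1 − 0.294) × (1 − 0.677) × (1 − 0.915).
= 0.923 × 0.692 × 0.706 × 0.323 × 0.085 = 0.012380.

0.01238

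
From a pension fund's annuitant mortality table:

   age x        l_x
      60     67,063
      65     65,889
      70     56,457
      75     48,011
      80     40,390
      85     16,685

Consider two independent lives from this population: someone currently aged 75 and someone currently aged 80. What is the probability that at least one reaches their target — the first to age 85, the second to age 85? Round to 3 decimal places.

0.617

p₁ = l_85/l_75 = 16,685/48,011 = 0.347525; p₂ = l_85/l_80 = 16,685/40,390 = 0.413097.
P(at least one) = 1 − (1−p₁)(1−p₂) = 1 − 0.652475 × 0.586903 = 0.617060.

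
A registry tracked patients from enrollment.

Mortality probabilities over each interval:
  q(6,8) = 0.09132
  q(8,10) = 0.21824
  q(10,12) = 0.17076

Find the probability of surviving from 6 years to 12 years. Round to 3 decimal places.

0.589

P(survive 6→12) = (1 − 0.09132) × (1 − 0.21824) × (1 − 0.17076).
= 0.90868 × 0.78176 × 0.82924 = 0.589067.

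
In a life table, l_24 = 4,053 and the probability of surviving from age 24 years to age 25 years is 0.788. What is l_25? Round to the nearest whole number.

3194

l_25 = l_24 × p = 4,053 × 0.788 = 3194.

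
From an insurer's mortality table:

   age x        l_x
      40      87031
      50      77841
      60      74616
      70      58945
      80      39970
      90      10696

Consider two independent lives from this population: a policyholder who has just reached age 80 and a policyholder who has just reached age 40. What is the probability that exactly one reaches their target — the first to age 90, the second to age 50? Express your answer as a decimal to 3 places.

0.683

p₁ = l_90/l_80 = 10696/39970 = 0.267601; p₂ = l_50/l_40 = 77841/87031 = 0.894405.
P(exactly one) = p₁(1−p₂) + (1−p₁)p₂ = 0.028257 + 0.655061 = 0.683319.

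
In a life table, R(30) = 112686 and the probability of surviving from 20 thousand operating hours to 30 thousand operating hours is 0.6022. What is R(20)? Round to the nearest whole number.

187124

R(20) = R(30) / p = 112686 / 0.6022 = 187124.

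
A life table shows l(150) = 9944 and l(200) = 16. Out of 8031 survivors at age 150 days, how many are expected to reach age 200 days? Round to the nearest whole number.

13

The relevant probability is 16/9944 = 0.001609.
Expected number = 8031 × 0.001609 = 13.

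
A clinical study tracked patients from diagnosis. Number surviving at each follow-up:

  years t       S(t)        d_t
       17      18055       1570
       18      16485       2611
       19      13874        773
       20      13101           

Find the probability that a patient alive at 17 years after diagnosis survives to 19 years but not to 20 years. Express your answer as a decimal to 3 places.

This is the probability of reaching 19 but not 20, conditional on being alive at 17: (S(19) − S(20)) / S(17).
= (13874 − 13101) / 18055 = 773 / 18055 = 0.042814.

0.043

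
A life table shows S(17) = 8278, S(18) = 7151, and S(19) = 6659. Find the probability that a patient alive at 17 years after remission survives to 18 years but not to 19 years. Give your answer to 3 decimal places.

This is the probability of reaching 18 but not 19, conditional on being alive at 17: (S(18) − S(19)) / S(17).
= (7151 − 6659) / 8278 = 492 / 8278 = 0.059435.

0.059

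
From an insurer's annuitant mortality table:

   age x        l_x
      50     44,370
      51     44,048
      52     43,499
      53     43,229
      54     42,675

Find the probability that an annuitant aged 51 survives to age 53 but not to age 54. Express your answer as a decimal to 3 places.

This is the probability of reaching 53 but not 54, conditional on being alive at 51: (l_53 − l_54) / l_51.
= (43,229 − 42,675) / 44,048 = 554 / 44,048 = 0.012577.

0.013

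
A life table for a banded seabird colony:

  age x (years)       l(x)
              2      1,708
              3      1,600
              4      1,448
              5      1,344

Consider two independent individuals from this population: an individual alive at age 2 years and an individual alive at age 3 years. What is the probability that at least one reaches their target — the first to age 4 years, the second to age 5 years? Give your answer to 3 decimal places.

p₁ = l(4)/l(2) = 1,448/1,708 = 0.847775; p₂ = l(5)/l(3) = 1,344/1,600 = 0.840000.
P(at least one) = 1 − (1−p₁)(1−p₂) = 1 − 0.152225 × 0.160000 = 0.975644.

0.976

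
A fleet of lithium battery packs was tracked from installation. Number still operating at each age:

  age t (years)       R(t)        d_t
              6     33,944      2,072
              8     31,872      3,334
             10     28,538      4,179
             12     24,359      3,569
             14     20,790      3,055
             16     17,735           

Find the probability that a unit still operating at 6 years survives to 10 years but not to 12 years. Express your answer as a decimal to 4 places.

This is the probability of reaching 10 but not 12, conditional on being operational at 6: (R(10) − R(12)) / R(6).
= (28,538 − 24,359) / 33,944 = 4,179 / 33,944 = 0.123115.

0.1231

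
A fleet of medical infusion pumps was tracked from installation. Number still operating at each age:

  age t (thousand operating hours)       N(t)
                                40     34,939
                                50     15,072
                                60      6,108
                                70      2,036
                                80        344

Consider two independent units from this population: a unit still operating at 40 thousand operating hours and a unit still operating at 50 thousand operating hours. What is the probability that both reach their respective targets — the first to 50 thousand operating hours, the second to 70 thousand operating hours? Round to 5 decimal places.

0.05827

p₁ = N(50)/N(40) = 15,072/34,939 = 0.431380; p₂ = N(70)/N(50) = 2,036/15,072 = 0.135085.
P(both) = p₁ × p₂ = 0.431380 × 0.135085 = 0.058273.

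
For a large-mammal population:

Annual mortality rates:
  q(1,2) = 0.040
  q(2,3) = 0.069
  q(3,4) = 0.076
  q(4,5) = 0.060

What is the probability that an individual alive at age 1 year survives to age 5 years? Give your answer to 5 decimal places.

The overall survival probability is (1 − 0.040) × (1 − 0.069) × (1 − 0.076) × (1 − 0.060).
= 0.960 × 0.931 × 0.924 × 0.940 = 0.776284.

0.77628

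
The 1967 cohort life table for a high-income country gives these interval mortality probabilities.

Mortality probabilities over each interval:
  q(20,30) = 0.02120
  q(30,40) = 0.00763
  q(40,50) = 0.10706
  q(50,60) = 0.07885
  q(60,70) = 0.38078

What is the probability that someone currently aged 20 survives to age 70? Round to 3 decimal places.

The overall survival probability is (1 − 0.02120) × (1 − 0.00763) × (1 − 0.10706) × (1 − 0.07885) × (1 − 0.38078).
= 0.97880 × 0.99237 × 0.89294 × 0.92115 × 0.61922 = 0.494727.

0.495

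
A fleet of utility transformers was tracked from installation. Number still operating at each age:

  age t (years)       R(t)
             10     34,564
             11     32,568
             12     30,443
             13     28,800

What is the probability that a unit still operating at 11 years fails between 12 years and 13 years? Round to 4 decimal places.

This is the probability of reaching 12 but not 13, conditional on being operational at 11: (R(12) − R(13)) / R(11).
= (30,443 − 28,800) / 32,568 = 1,643 / 32,568 = 0.050448.

0.0504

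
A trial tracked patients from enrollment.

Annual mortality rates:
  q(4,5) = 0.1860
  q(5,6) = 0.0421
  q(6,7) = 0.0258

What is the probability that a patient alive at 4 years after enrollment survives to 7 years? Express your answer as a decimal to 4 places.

0.7596

Chaining the interval survival probabilities: (1 − 0.1860) × (1 − 0.0421) × (1 − 0.0258).
= 0.8140 × 0.9579 × 0.9742 = 0.759614.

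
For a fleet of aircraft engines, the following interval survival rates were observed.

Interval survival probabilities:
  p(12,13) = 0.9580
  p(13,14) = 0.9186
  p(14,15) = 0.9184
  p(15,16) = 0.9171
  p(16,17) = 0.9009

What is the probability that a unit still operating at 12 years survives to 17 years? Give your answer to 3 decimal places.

Chaining the interval survival probabilities: 0.9580 × 0.9186 × 0.9184 × 0.9171 × 0.9009.
= 0.667755.

0.668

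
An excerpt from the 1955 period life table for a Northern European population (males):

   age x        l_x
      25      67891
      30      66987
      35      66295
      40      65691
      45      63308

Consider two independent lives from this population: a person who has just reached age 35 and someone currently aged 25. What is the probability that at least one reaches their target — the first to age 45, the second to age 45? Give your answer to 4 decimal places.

p₁ = l_45/l_35 = 63308/66295 = 0.954944; p₂ = l_45/l_25 = 63308/67891 = 0.932495.
P(at least one) = 1 − (1−p₁)(1−p₂) = 1 − 0.045056 × 0.067505 = 0.996958.

0.9970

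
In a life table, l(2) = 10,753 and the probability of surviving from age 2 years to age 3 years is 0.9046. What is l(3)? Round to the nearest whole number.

l(3) = l(2) × p = 10,753 × 0.9046 = 9727.

9727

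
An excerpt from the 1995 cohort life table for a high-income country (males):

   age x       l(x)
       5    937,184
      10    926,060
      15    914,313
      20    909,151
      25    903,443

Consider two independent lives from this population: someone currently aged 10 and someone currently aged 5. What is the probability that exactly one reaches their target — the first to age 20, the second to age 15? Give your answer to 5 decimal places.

p₁ = l(20)/l(10) = 909,151/926,060 = 0.981741; p₂ = l(15)/l(5) = 914,313/937,184 = 0.975596.
P(exactly one) = p₁(1−p₂) + (1−p₁)p₂ = 0.023958 + 0.017813 = 0.041772.

0.04177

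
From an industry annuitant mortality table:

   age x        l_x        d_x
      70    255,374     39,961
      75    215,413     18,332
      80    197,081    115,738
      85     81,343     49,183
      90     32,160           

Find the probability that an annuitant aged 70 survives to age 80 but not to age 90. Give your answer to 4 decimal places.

We want 10|10q70 = (l_80 − l_90)/l_70.
This is the probability of reaching 80 but not 90, conditional on being alive at 70: (l_80 − l_90) / l_70.
= (197,081 − 32,160) / 255,374 = 164,921 / 255,374 = 0.645802.

0.6458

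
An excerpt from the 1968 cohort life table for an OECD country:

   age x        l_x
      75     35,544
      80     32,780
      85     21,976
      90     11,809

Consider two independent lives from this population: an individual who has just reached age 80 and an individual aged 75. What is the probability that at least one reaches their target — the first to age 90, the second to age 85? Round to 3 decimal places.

p₁ = l_90/l_80 = 11,809/32,780 = 0.360250; p₂ = l_85/l_75 = 21,976/35,544 = 0.618276.
P(at least one) = 1 − (1−p₁)(1−p₂) = 1 − 0.639750 × 0.381724 = 0.755792.

0.756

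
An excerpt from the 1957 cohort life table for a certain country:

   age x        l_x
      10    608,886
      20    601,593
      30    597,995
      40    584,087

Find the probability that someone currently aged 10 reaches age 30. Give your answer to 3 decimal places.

We want 20p10 = l_30/l_10.
The conditional survival probability is l_30/l_10 = 597,995/608,886 = 0.982113.

0.982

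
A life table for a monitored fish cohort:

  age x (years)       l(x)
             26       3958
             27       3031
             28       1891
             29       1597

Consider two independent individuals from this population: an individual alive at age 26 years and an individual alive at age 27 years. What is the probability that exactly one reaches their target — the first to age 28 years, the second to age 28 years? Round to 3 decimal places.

0.506

p₁ = l(28)/l(26) = 1891/3958 = 0.477767; p₂ = l(28)/l(27) = 1891/3031 = 0.623887.
P(exactly one) = p₁(1−p₂) + (1−p₁)p₂ = 0.179694 + 0.325814 = 0.505509.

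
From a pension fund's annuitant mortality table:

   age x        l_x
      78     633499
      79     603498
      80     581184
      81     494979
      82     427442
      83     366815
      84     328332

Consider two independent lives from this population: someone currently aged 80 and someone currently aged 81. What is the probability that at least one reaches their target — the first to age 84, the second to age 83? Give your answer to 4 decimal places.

p₁ = l_84/l_80 = 328332/581184 = 0.564936; p₂ = l_83/l_81 = 366815/494979 = 0.741072.
P(at least one) = 1 − (1−p₁)(1−p₂) = 1 − 0.435064 × 0.258928 = 0.887350.

0.8873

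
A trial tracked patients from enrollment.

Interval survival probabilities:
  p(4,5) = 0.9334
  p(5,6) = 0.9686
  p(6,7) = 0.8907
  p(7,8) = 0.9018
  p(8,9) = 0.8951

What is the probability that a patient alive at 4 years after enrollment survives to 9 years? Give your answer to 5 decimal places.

The overall survival probability is 0.9334 × 0.9686 × 0.8907 × 0.9018 × 0.8951.
= 0.650018.

0.65002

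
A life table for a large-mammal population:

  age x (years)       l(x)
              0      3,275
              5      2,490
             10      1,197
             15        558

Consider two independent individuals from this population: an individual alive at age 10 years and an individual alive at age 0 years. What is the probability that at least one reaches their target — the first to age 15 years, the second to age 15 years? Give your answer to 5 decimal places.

p₁ = l(15)/l(10) = 558/1,197 = 0.466165; p₂ = l(15)/l(0) = 558/3,275 = 0.170382.
P(at least one) = 1 − (1−p₁)(1−p₂) = 1 − 0.533835 × 0.829618 = 0.557121.

0.55712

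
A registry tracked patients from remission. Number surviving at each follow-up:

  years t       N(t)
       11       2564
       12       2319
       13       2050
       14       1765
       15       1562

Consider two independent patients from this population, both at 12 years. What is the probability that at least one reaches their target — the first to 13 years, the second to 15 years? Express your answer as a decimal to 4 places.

0.9621

p₁ = N(13)/N(12) = 2050/2319 = 0.884002; p₂ = N(15)/N(12) = 1562/2319 = 0.673566.
P(at least one) = 1 − (1−p₁)(1−p₂) = 1 − 0.115998 × 0.326434 = 0.962134.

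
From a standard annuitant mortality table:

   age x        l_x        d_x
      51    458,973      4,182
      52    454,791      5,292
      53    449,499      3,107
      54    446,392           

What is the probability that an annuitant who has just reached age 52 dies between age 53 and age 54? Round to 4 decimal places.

We want 1|1q52 = (l_53 − l_54)/l_52.
This is the probability of reaching 53 but not 54, conditional on being alive at 52: (l_53 − l_54) / l_52.
= (449,499 − 446,392) / 454,791 = 3,107 / 454,791 = 0.006832.

0.0068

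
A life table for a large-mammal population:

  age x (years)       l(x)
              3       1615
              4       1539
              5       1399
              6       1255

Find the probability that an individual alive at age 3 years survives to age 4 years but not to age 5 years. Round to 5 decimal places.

0.08669

This is the probability of reaching 4 but not 5, conditional on being alive at 3: (l(4) − l(5)) / l(3).
= (1539 − 1399) / 1615 = 140 / 1615 = 0.086687.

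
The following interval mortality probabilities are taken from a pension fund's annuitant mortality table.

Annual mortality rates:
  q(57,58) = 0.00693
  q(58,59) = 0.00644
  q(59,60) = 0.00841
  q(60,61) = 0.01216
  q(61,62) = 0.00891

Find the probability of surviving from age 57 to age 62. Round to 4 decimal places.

Chaining the interval survival probabilities: (1 − 0.00693) × (1 − 0.00644) × (1 − 0.00841) × (1 − 0.01216) × (1 − 0.00891).
= 0.99307 × 0.99356 × 0.99159 × 0.98784 × 0.99109 = 0.957868.

0.9579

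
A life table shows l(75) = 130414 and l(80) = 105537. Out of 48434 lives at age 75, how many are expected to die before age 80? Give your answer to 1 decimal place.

The relevant probability is 1 − 105537/130414 = 0.190754.
Expected number = 48434 × 0.190754 = 9239.0.

9239.0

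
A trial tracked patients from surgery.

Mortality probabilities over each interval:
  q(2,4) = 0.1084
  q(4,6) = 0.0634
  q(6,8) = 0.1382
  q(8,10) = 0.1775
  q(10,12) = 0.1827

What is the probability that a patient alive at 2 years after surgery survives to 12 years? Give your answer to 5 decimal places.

The overall survival probability is (1 − 0.1084) × (1 − 0.0634) × (1 − 0.1382) × (1 − 0.1775) × (1 − 0.1827).
= 0.8916 × 0.9366 × 0.8618 × 0.8225 × 0.8173 = 0.483780.

0.48378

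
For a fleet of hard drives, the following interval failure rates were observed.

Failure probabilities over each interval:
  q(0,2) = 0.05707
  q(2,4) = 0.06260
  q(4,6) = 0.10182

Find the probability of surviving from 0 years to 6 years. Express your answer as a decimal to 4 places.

0.7939

The overall survival probability is (1 − 0.05707) × (1 − 0.06260) × (1 − 0.10182).
= 0.94293 × 0.93740 × 0.89818 = 0.793904.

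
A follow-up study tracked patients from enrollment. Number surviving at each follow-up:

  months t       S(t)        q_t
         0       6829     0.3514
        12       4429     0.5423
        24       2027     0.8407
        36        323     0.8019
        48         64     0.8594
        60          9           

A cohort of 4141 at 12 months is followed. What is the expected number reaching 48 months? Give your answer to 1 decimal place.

The relevant probability is 64/4429 = 0.014450.
Expected number = 4141 × 0.014450 = 59.8.

59.8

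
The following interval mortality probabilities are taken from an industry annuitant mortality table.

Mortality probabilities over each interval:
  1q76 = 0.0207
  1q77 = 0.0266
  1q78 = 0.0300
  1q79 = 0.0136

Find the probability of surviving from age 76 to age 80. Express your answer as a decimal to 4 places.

Survival from 76 to 80 is the product of surviving each interval: (1 − 0.0207) × (1 − 0.0266) × (1 − 0.0300) × (1 − 0.0136).
= 0.9793 × 0.9734 × 0.9700 × 0.9864 = 0.912078.

0.9121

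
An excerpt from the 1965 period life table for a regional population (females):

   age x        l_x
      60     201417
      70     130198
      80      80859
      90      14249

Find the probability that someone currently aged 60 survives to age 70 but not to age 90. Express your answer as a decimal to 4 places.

0.5757

We want 10|20q60 = (l_70 − l_90)/l_60.
This is the probability of reaching 70 but not 90, conditional on being alive at 60: (l_70 − l_90) / l_60.
= (130198 − 14249) / 201417 = 115949 / 201417 = 0.575666.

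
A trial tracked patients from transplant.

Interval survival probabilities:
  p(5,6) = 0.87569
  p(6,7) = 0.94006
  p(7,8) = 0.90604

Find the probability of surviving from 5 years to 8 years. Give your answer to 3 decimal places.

P(survive 5→8) = 0.87569 × 0.94006 × 0.90604.
= 0.745853.

0.746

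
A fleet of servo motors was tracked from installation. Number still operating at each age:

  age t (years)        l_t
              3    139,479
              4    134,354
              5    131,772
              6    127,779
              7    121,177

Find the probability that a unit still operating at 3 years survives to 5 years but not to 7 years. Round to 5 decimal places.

This is the probability of reaching 5 but not 7, conditional on being operational at 3: (l_5 − l_7) / l_3.
= (131,772 − 121,177) / 139,479 = 10,595 / 139,479 = 0.075961.

0.07596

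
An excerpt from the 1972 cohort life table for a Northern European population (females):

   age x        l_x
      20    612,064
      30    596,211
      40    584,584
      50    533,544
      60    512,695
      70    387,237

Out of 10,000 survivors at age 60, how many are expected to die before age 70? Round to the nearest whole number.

The relevant probability is 1 − 387,237/512,695 = 0.244703.
Expected number = 10,000 × 0.244703 = 2447.

2447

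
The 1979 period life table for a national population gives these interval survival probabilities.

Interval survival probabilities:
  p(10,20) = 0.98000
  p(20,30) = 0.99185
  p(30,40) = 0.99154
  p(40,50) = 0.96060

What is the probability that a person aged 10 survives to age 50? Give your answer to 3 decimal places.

0.926

The overall survival probability is 0.98000 × 0.99185 × 0.99154 × 0.96060.
= 0.925816.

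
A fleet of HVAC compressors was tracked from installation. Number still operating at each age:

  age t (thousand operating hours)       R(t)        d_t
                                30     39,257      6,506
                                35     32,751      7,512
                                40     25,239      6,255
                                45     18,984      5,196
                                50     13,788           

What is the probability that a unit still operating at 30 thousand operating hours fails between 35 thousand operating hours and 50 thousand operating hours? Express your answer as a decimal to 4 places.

This is the probability of reaching 35 but not 50, conditional on being operational at 30: (R(35) − R(50)) / R(30).
= (32,751 − 13,788) / 39,257 = 18,963 / 39,257 = 0.483048.

0.4830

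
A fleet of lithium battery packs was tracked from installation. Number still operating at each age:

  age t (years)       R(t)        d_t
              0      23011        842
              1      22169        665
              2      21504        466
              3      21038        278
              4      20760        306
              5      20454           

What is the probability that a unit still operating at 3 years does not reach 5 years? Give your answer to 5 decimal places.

P(fail before 5 | operational at 3) = 1 − R(5)/R(3) = 1 − 20454/21038 = (584)/21038 = 0.027759.

0.02776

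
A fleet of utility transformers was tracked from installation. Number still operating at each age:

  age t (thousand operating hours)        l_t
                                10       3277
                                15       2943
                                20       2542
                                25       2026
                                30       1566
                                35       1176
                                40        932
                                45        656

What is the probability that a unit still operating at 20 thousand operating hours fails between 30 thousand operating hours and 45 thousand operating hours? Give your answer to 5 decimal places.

0.35799

This is the probability of reaching 30 but not 45, conditional on being operational at 20: (l_30 − l_45) / l_20.
= (1566 − 656) / 2542 = 910 / 2542 = 0.357986.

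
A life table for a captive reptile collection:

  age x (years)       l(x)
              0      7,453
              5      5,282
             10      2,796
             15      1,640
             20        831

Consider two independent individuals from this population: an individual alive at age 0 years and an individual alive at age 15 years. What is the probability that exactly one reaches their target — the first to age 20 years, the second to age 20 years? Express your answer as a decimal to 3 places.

p₁ = l(20)/l(0) = 831/7,453 = 0.111499; p₂ = l(20)/l(15) = 831/1,640 = 0.506707.
P(exactly one) = p₁(1−p₂) + (1−p₁)p₂ = 0.055002 + 0.450210 = 0.505211.

0.505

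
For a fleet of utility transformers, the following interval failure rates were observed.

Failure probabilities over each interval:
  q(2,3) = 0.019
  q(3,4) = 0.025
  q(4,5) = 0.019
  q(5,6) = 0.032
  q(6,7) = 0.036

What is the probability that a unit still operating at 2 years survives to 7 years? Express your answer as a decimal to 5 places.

P(survive 2→7) = (1 − 0.019) × (1 − 0.025) × (1 − 0.019) × (1 − 0.032) × (1 − 0.036).
= 0.981 × 0.975 × 0.981 × 0.968 × 0.964 = 0.875578.

0.87558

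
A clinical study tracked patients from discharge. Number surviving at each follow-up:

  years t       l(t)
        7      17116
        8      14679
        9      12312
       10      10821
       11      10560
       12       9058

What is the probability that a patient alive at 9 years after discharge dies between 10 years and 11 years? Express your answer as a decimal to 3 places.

0.021

This is the probability of reaching 10 but not 11, conditional on being alive at 9: (l(10) − l(11)) / l(9).
= (10821 − 10560) / 12312 = 261 / 12312 = 0.021199.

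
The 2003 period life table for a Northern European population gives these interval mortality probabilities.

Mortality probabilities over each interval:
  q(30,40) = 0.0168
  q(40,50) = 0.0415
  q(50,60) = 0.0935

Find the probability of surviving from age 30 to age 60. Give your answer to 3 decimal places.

The overall survival probability is (1 − 0.0168) × (1 − 0.0415) × (1 − 0.0935).
= 0.9832 × 0.9585 × 0.9065 = 0.854283.

0.854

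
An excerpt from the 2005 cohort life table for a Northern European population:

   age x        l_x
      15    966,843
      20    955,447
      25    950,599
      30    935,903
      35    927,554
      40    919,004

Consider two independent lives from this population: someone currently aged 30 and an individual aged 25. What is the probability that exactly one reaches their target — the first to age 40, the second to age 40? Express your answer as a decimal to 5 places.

p₁ = l_40/l_30 = 919,004/935,903 = 0.981944; p₂ = l_40/l_25 = 919,004/950,599 = 0.966763.
P(exactly one) = p₁(1−p₂) + (1−p₁)p₂ = 0.032637 + 0.017456 = 0.050093.

0.05009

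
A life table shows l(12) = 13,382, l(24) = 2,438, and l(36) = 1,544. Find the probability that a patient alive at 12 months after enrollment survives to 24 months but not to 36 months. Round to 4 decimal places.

0.0668

This is the probability of reaching 24 but not 36, conditional on being alive at 12: (l(24) − l(36)) / l(12).
= (2,438 − 1,544) / 13,382 = 894 / 13,382 = 0.066806.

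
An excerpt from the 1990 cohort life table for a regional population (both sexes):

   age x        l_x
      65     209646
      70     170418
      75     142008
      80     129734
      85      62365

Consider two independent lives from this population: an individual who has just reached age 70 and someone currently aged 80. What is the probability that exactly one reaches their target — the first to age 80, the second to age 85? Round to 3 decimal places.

0.510

p₁ = l_80/l_70 = 129734/170418 = 0.761269; p₂ = l_85/l_80 = 62365/129734 = 0.480714.
P(exactly one) = p₁(1−p₂) + (1−p₁)p₂ = 0.395316 + 0.114761 = 0.510078.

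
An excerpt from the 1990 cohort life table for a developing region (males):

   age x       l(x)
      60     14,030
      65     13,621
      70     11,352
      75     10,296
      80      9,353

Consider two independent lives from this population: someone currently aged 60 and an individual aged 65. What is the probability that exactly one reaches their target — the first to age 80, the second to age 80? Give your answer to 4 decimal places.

0.4378

p₁ = l(80)/l(60) = 9,353/14,030 = 0.666643; p₂ = l(80)/l(65) = 9,353/13,621 = 0.686660.
P(exactly one) = p₁(1−p₂) + (1−p₁)p₂ = 0.208886 + 0.228903 = 0.437789.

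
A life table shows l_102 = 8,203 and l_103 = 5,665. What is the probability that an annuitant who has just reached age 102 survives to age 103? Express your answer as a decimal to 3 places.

We want 1p102 = l_103/l_102.
The conditional survival probability is l_103/l_102 = 5,665/8,203 = 0.690601.

0.691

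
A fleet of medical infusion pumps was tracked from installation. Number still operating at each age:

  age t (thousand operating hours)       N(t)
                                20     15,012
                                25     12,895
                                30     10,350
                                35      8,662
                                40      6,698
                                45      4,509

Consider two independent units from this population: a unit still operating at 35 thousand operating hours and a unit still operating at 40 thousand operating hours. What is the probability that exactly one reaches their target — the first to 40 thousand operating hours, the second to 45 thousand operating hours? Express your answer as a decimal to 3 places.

p₁ = N(40)/N(35) = 6,698/8,662 = 0.773263; p₂ = N(45)/N(40) = 4,509/6,698 = 0.673186.
P(exactly one) = p₁(1−p₂) + (1−p₁)p₂ = 0.252713 + 0.152636 = 0.405349.

0.405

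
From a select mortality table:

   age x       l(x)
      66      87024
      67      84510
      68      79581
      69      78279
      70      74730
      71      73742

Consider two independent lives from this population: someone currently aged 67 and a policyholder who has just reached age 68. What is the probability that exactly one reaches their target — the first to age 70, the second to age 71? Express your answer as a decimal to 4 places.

0.1721

p₁ = l(70)/l(67) = 74730/84510 = 0.884274; p₂ = l(71)/l(68) = 73742/79581 = 0.926628.
P(exactly one) = p₁(1−p₂) + (1−p₁)p₂ = 0.064881 + 0.107235 = 0.172116.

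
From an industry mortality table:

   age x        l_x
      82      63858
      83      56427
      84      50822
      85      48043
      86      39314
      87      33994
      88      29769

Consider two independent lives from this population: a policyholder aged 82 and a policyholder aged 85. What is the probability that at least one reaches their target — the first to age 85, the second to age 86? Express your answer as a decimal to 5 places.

p₁ = l_85/l_82 = 48043/63858 = 0.752341; p₂ = l_86/l_85 = 39314/48043 = 0.818309.
P(at least one) = 1 − (1−p₁)(1−p₂) = 1 − 0.247659 × 0.181691 = 0.955003.

0.95500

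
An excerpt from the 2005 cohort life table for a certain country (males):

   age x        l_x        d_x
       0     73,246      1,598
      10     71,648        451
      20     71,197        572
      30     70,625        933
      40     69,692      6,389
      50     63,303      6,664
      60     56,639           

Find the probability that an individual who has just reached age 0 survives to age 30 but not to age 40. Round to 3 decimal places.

We want 30|10q0 = (l_30 − l_40)/l_0.
This is the probability of reaching 30 but not 40, conditional on being alive at 0: (l_30 − l_40) / l_0.
= (70,625 − 69,692) / 73,246 = 933 / 73,246 = 0.012738.

0.013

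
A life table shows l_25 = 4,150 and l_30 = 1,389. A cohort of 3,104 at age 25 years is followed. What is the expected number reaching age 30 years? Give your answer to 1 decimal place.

The relevant probability is 1,389/4,150 = 0.334699.
Expected number = 3,104 × 0.334699 = 1038.9.

1038.9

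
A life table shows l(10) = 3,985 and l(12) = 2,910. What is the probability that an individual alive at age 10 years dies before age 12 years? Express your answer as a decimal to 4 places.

0.2698

P(die before 12 | alive at 10) = 1 − l(12)/l(10) = 1 − 2,910/3,985 = (1,075)/3,985 = 0.269762.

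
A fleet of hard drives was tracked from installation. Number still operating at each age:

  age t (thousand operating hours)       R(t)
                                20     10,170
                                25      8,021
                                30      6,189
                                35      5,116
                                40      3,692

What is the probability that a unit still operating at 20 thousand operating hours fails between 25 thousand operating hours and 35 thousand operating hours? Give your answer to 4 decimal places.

This is the probability of reaching 25 but not 35, conditional on being operational at 20: (R(25) − R(35)) / R(20).
= (8,021 − 5,116) / 10,170 = 2,905 / 10,170 = 0.285644.

0.2856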